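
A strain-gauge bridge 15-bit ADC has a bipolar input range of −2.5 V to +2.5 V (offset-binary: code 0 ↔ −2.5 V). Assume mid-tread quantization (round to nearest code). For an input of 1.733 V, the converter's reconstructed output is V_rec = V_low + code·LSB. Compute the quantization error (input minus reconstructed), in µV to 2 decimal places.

LSB = 5/2^15 = 152.59 µV.
Scaled input = 27741.3888 LSBs, so code = 27741.
Code 27741 maps back to (−2.5) + 27741×0.000152588 V = 1.7329407 V.
Error = 1.733 − 1.7329407 = 5.93262e-05 V = 59.33 µV.

59.33 µV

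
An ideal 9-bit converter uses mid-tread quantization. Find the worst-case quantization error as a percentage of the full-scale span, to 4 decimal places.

Rounding → worst-case error = ½ LSB = V_FS/2^10, so 100/1024 = 0.0976562 % of full scale.

0.0977 %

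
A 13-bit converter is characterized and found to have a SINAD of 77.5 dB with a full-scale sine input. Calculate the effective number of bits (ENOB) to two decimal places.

12.58 bits

ENOB = (SINAD − 1.76) / 6.02 = (77.5 − 1.76)/6.02 = 12.581.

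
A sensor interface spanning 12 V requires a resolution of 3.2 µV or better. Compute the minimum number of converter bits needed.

22 bits

Number of steps required ≥ 12 V / 3.2 µV = 3750000.00.
Need 2^N ≥ 3750000.00; 2^21 = 2097152, 2^22 = 4194304.
Minimum N = 22.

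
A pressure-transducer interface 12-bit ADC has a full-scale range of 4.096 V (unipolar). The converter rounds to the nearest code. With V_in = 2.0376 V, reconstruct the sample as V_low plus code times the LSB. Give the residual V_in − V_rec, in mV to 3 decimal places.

-0.400 mV

One LSB is 4.096 V / 4096 = 1.000 mV.
Scaled input = 2037.6000 LSBs, so code = 2038.
V_rec = 0 + 2038·0.001 = 2.038 V.
Error = 2.0376 − 2.038 = -0.0004 V = -0.400 mV.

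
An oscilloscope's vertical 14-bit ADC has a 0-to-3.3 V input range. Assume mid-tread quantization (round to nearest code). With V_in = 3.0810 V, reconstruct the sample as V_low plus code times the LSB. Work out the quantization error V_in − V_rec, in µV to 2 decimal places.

Step size: 3.3 V ÷ 2^14 = 201.42 µV.
(3.0810 − 0)/0.000201416 = 15296.6982; round gives code 15297.
Reconstructed: 3.0810608 V.
Error = 3.0810 − 3.0810608 = -6.0791e-05 V = -60.79 µV.

-60.79 µV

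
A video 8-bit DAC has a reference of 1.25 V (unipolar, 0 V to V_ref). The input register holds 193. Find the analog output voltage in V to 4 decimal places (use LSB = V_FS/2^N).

LSB = 1.25 V / 2^8 = 4.883 mV.
V_out = 0 + 193 × 0.00488281 V = 0.942383 V.

0.9424 V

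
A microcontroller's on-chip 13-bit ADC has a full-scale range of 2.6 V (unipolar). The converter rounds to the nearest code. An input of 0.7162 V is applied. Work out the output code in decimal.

code 2257

With 8192 levels over 2.6 V, one step is 317.38 µV.
(V_in − V_low)/LSB = (0.7162 − 0) / 0.000317383 = 2256.581.
So the output code is 2257.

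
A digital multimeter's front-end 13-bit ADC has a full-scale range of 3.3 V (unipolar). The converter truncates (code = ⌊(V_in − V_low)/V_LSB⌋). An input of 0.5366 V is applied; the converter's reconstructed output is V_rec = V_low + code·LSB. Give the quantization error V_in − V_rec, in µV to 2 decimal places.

27.73 µV

One LSB is 3.3 V / 8192 = 402.83 µV.
(V_in − V_low)/LSB = (0.5366 − 0)/0.000402832 = 1332.0688 → code 1332 (floor).
Code 1332 maps back to 0 + 1332×0.000402832 V = 0.53657227 V.
Error = 0.5366 − 0.53657227 = 2.77344e-05 V = 27.73 µV.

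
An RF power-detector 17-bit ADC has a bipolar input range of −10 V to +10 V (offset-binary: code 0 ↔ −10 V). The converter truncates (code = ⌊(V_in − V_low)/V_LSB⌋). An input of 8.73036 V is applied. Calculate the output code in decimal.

code 122751

LSB = 20 V / 131072 = 152.59 µV.
Input sits at 122751.287 steps above V_low.
So the output code is 122751.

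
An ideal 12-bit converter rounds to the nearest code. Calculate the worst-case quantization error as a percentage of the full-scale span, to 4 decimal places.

Rounding → worst-case error = ½ LSB = V_FS/2^13, so 100/8192 = 0.012207 % of full scale.

0.0122 %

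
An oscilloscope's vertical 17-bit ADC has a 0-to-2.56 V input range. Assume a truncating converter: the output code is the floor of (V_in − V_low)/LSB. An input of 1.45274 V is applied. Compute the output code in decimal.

LSB = 2.56 V / 131072 = 19.53 µV.
(1.45274 − 0) / 1.95313e-05 = 74380.288 LSBs.
So the output code is 74380.

code 74380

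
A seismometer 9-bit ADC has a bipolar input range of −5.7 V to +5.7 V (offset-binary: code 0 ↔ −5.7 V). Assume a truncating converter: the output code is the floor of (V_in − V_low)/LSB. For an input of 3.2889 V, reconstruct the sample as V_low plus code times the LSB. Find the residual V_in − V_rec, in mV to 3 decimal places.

15.853 mV

LSB = 11.4/2^9 = 22.266 mV.
(3.2889 − (−5.7))/0.0222656 = 403.7120; ⌊·⌋ gives code 403.
Reconstructed: 3.2730469 V.
Difference: 0.0158531 V → 15.853 mV.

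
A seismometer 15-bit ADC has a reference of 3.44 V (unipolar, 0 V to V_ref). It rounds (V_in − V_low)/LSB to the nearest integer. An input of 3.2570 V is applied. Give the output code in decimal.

code 31025

With 32768 levels over 3.44 V, one step is 104.98 µV.
(V_in − V_low)/LSB = (3.2570 − 0) / 0.00010498 = 31024.819.
So the output code is 31025.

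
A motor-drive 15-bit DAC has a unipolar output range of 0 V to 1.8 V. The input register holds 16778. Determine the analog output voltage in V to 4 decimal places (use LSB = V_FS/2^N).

0.9216 V

LSB = 1.8 V / 2^15 = 54.93 µV.
V_out = 0 + 16778 × 5.49316e-05 V = 0.921643 V.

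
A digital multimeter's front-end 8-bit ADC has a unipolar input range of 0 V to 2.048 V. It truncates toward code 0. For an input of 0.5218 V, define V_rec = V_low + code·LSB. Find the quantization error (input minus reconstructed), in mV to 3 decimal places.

Step size: 2.048 V ÷ 2^8 = 8.000 mV.
(0.5218 − 0)/0.008 = 65.2250; ⌊·⌋ gives code 65.
Code 65 maps back to 0 + 65×0.008 V = 0.52 V.
Difference: 0.0018 V → 1.800 mV.

1.800 mV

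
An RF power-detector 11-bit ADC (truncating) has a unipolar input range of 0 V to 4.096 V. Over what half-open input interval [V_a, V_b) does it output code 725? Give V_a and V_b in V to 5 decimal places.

[1.45000 V, 1.45200 V)

LSB = 4.096/2^11 = 2.000 mV.
V_a = V_low + 725·LSB = 1.45 V; V_b = V_low + 726·LSB = 1.452 V.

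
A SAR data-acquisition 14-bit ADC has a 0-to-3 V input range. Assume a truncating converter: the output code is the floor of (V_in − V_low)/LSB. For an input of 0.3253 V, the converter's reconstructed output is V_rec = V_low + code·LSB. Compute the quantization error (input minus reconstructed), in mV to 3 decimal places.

0.105 mV

One LSB is 3 V / 16384 = 183.11 µV.
Scaled input = 1776.5717 LSBs, so code = 1776.
Code 1776 maps back to 0 + 1776×0.000183105 V = 0.32519531 V.
Difference: 0.000104688 V → 0.105 mV.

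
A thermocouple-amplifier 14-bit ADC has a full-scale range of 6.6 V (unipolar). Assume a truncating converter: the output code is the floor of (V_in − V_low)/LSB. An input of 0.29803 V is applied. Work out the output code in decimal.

code 739

LSB = 6.6 V / 16384 = 402.83 µV.
Input sits at 739.837 steps above V_low.
⌊·⌋(739.837) = 739.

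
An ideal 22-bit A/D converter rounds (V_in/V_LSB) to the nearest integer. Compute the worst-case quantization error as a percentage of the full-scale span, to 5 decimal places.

0.00001 %

Rounding → worst-case error = ½ LSB = V_FS/2^23, so 100/8388608 = 1.19209e-05 % of full scale.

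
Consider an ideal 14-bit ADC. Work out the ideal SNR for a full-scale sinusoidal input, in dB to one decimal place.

86.0 dB

SNR ≈ 6.02·N + 1.76 dB = 6.02·14 + 1.76 = 86.04 dB.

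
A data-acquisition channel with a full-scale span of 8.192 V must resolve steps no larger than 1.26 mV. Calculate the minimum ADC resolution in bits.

13 bits

Number of steps required ≥ 8.192 V / 1.26 mV = 6501.59.
Need 2^N ≥ 6501.59; 2^12 = 4096, 2^13 = 8192.
Minimum N = 13.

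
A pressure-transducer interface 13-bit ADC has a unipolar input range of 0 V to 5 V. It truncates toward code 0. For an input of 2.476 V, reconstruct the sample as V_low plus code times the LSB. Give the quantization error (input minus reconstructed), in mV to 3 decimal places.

One LSB is 5 V / 8192 = 0.610 mV.
(2.476 − 0)/0.000610352 = 4056.6784; ⌊·⌋ gives code 4056.
Reconstructed: 2.4755859 V.
Error = 2.476 − 2.4755859 = 0.000414062 V = 0.414 mV.

0.414 mV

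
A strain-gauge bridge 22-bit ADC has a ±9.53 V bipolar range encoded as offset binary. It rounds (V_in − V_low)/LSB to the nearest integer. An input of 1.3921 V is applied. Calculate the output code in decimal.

code 2403495

Full-scale span = 19.06 V; LSB = 19.06/2^22 = 4.54 µV.
(1.3921 − (−9.53)) / 4.54426e-06 = 2403494.634 LSBs.
So the output code is 2403495.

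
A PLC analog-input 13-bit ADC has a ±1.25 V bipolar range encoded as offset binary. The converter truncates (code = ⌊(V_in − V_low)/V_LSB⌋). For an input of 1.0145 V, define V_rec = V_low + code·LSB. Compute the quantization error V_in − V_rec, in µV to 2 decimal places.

One LSB is 2.5 V / 8192 = 305.18 µV.
(V_in − V_low)/LSB = (1.0145 − (−1.25))/0.000305176 = 7420.3136 → code 7420 (floor).
Reconstructed: 1.0144043 V.
Error = 1.0145 − 1.0144043 = 9.57031e-05 V = 95.70 µV.

95.70 µV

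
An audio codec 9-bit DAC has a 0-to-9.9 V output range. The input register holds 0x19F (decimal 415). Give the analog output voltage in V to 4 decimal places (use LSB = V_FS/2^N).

8.0244 V

LSB = 9.9 V / 2^9 = 19.336 mV.
Code 0x19F = 415 decimal.
V_out = 0 + 415 × 0.0193359 V = 8.02441 V.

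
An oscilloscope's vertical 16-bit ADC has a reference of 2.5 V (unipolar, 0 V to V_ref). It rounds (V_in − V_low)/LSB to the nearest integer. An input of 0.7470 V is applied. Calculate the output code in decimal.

code 19582

LSB = 2.5 V / 65536 = 38.15 µV.
Input sits at 19582.157 steps above V_low.
So the output code is 19582.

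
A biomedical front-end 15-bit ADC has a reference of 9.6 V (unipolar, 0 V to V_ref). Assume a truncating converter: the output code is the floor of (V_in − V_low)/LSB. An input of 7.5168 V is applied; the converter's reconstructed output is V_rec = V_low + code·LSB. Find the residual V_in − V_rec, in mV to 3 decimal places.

LSB = 9.6/2^15 = 292.97 µV.
(V_in − V_low)/LSB = (7.5168 − 0)/0.000292969 = 25657.3440 → code 25657 (floor).
Reconstructed: 7.5166992 V.
V_in − V_rec = 0.000100781 V = 0.101 mV.

0.101 mV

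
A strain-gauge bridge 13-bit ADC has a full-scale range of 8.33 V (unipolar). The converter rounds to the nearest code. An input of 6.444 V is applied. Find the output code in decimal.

Full-scale span = 8.33 V; LSB = 8.33/2^13 = 1.017 mV.
(6.444 − 0) / 0.00101685 = 6337.245 LSBs.
round(6337.245) = 6337.

code 6337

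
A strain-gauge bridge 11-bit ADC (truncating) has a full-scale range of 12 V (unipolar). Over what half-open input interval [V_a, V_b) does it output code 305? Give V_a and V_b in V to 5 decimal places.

[1.78711 V, 1.79297 V)

LSB = 12/2^11 = 5.859 mV.
V_a = V_low + 305·LSB = 1.78711 V; V_b = V_low + 306·LSB = 1.79297 V.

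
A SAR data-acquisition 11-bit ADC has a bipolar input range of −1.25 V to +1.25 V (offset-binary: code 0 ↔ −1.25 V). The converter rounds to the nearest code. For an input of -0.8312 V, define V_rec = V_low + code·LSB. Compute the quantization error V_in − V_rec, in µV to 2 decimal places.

Step size: 2.5 V ÷ 2^11 = 1.221 mV.
(V_in − V_low)/LSB = (-0.8312 − (−1.25))/0.0012207 = 343.0810 → code 343 (round).
Code 343 maps back to (−1.25) + 343×0.0012207 V = -0.83129883 V.
Error = -0.8312 − (−0.83129883) = 9.88281e-05 V = 98.83 µV.

98.83 µV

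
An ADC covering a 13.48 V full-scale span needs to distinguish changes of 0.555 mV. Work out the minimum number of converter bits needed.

Number of steps required ≥ 13.48 V / 0.555 mV = 24288.29.
Need 2^N ≥ 24288.29; 2^14 = 16384, 2^15 = 32768.
Minimum N = 15.

15 bits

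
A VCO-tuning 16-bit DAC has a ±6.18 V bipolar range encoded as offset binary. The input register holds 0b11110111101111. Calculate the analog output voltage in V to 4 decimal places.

-3.1898 V

LSB = 12.36 V / 2^16 = 188.60 µV.
Code 0b11110111101111 = 15855 decimal.
V_out = (−6.18) + 15855 × 0.000188599 V = -3.18977 V.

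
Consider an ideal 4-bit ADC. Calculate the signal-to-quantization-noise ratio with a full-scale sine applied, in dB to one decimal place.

SNR ≈ 6.02·N + 1.76 dB = 6.02·4 + 1.76 = 25.84 dB.

25.8 dB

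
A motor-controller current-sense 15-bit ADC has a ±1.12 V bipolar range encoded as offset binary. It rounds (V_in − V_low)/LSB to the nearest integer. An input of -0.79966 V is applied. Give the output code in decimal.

With 32768 levels over 2.24 V, one step is 68.36 µV.
Input sits at 4686.117 steps above V_low.
Round → code 4686.

code 4686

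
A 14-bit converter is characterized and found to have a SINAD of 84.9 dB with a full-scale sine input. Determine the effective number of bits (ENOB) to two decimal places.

13.81 bits

ENOB = (SINAD − 1.76) / 6.02 = (84.9 − 1.76)/6.02 = 13.811.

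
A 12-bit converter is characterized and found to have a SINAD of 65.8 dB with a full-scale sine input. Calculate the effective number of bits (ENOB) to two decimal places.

ENOB = (SINAD − 1.76) / 6.02 = (65.8 − 1.76)/6.02 = 10.638.

10.64 bits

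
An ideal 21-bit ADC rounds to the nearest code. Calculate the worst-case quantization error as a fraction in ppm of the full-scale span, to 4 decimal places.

0.2384 ppm

Rounding → worst-case error = ½ LSB = V_FS/2^22, so 1e+06/4194304 = 0.238419 ppm of full scale.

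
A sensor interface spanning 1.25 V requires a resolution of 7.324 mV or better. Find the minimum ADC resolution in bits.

8 bits

Number of steps required ≥ 1.25 V / 7.324 mV = 170.67.
Need 2^N ≥ 170.67; 2^7 = 128, 2^8 = 256.
Minimum N = 8.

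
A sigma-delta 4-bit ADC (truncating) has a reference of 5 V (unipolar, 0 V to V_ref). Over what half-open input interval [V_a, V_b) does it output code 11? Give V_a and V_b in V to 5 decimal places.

[3.43750 V, 3.75000 V)

LSB = 5/2^4 = 312.500 mV.
V_a = V_low + 11·LSB = 3.4375 V; V_b = V_low + 12·LSB = 3.75 V.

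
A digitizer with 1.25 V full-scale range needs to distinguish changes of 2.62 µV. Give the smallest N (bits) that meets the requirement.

19 bits

Number of steps required ≥ 1.25 V / 2.62 µV = 477099.24.
Need 2^N ≥ 477099.24; 2^18 = 262144, 2^19 = 524288.
Minimum N = 19.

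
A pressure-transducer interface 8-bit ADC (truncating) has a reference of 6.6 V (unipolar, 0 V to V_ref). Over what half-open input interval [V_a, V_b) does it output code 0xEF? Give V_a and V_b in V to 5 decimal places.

LSB = 6.6/2^8 = 25.781 mV.
Code 0xEF = 239 decimal.
V_a = V_low + 239·LSB = 6.16172 V; V_b = V_low + 240·LSB = 6.1875 V.

[6.16172 V, 6.18750 V)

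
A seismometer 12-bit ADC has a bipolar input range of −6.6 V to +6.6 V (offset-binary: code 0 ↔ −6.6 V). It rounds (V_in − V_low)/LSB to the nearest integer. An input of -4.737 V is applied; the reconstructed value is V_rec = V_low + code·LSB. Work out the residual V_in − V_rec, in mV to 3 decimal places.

0.305 mV

One LSB is 13.2 V / 4096 = 3.223 mV.
Scaled input = 578.0945 LSBs, so code = 578.
Reconstructed: -4.7373047 V.
V_in − V_rec = 0.000304687 V = 0.305 mV.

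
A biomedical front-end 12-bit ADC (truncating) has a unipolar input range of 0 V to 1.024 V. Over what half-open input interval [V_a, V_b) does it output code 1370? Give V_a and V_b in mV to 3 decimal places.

LSB = 1.024/2^12 = 250.00 µV.
V_a = V_low + 1370·LSB = 0.3425 V; V_b = V_low + 1371·LSB = 0.34275 V.

[342.500 mV, 342.750 mV)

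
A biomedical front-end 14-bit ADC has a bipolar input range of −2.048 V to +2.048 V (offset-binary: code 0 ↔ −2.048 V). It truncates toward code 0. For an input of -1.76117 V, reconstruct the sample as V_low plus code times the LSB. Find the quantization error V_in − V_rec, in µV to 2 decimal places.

One LSB is 4.096 V / 16384 = 250.00 µV.
(-1.76117 − (−2.048))/0.00025 = 1147.3200; ⌊·⌋ gives code 1147.
Reconstructed: -1.76125 V.
V_in − V_rec = 8e-05 V = 80.00 µV.

80.00 µV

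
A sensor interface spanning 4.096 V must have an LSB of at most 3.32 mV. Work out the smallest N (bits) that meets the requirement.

11 bits

Number of steps required ≥ 4.096 V / 3.32 mV = 1233.73.
Need 2^N ≥ 1233.73; 2^10 = 1024, 2^11 = 2048.
Minimum N = 11.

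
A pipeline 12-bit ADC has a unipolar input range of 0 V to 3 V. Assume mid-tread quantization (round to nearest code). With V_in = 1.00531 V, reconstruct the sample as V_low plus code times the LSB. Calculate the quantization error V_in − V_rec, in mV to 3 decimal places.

-0.305 mV

Step size: 3 V ÷ 2^12 = 0.732 mV.
(V_in − V_low)/LSB = (1.00531 − 0)/0.000732422 = 1372.5833 → code 1373 (round).
Code 1373 maps back to 0 + 1373×0.000732422 V = 1.0056152 V.
V_in − V_rec = -0.000305234 V = -0.305 mV.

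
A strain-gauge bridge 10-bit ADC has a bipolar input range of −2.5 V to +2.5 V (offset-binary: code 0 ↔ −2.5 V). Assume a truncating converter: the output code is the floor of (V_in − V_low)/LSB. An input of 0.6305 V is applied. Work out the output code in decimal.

code 641

LSB = 5 V / 1024 = 4.883 mV.
(V_in − V_low)/LSB = (0.6305 − (−2.5)) / 0.00488281 = 641.126.
So the output code is 641.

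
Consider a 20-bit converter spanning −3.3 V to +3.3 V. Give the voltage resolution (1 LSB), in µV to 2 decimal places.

Full-scale span = 6.6 V.
LSB = 6.6 / 2^20 = 6.6 / 1048576 = 6.29425e-06 V = 6.29 µV.

6.29 µV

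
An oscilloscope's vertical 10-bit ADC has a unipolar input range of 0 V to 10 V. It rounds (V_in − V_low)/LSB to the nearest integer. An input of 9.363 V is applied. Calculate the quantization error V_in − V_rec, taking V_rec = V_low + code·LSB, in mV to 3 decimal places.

Step size: 10 V ÷ 2^10 = 9.766 mV.
Scaled input = 958.7712 LSBs, so code = 959.
Reconstructed: 9.3652344 V.
Error = 9.363 − 9.3652344 = -0.00223437 V = -2.234 mV.

-2.234 mV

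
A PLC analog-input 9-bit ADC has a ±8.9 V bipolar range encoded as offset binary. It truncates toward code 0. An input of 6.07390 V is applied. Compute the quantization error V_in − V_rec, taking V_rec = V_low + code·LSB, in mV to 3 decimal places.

24.681 mV

One LSB is 17.8 V / 512 = 34.766 mV.
(V_in − V_low)/LSB = (6.07390 − (−8.9))/0.0347656 = 430.7099 → code 430 (floor).
Code 430 maps back to (−8.9) + 430×0.0347656 V = 6.0492187 V.
V_in − V_rec = 0.0246812 V = 24.681 mV.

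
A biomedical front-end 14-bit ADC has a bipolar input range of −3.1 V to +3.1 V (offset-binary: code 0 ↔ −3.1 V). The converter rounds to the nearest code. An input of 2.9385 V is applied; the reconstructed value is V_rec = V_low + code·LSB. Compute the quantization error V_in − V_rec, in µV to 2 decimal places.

One LSB is 6.2 V / 16384 = 378.42 µV.
(V_in − V_low)/LSB = (2.9385 − (−3.1))/0.000378418 = 15957.2232 → code 15957 (round).
Code 15957 maps back to (−3.1) + 15957×0.000378418 V = 2.9384155 V.
V_in − V_rec = 8.44727e-05 V = 84.47 µV.

84.47 µV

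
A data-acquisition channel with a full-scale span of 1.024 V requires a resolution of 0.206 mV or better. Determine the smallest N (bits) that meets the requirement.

13 bits

Number of steps required ≥ 1.024 V / 0.206 mV = 4970.87.
Need 2^N ≥ 4970.87; 2^12 = 4096, 2^13 = 8192.
Minimum N = 13.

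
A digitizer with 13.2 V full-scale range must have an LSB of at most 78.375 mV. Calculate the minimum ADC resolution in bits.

8 bits

Number of steps required ≥ 13.2 V / 78.375 mV = 168.42.
Need 2^N ≥ 168.42; 2^7 = 128, 2^8 = 256.
Minimum N = 8.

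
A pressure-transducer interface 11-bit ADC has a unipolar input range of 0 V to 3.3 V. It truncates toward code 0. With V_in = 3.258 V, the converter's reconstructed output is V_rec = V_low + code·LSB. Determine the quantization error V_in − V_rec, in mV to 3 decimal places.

1.506 mV

One LSB is 3.3 V / 2048 = 1.611 mV.
(3.258 − 0)/0.00161133 = 2021.9345; ⌊·⌋ gives code 2021.
Reconstructed: 3.2564941 V.
V_in − V_rec = 0.00150586 V = 1.506 mV.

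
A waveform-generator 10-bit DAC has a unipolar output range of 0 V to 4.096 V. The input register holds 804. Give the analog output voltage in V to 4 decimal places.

LSB = 4.096 V / 2^10 = 4.000 mV.
V_out = 0 + 804 × 0.004 V = 3.216 V.

3.2160 V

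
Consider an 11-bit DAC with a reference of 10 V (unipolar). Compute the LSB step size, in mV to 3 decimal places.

Full-scale span = 10 V.
LSB = 10 / 2^11 = 10 / 2048 = 0.00488281 V = 4.883 mV.

4.883 mV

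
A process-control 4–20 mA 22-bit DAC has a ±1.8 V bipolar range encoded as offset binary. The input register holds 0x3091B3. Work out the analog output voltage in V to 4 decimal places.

0.9320 V

LSB = 3.6 V / 2^22 = 0.86 µV.
Code 0x3091B3 = 3183027 decimal.
V_out = (−1.8) + 3183027 × 8.58307e-07 V = 0.932014 V.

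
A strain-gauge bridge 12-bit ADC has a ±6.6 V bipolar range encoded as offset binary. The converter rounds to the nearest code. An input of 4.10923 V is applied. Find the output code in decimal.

LSB = 13.2 V / 4096 = 3.223 mV.
Input sits at 3323.107 steps above V_low.
round(3323.107) = 3323.

code 3323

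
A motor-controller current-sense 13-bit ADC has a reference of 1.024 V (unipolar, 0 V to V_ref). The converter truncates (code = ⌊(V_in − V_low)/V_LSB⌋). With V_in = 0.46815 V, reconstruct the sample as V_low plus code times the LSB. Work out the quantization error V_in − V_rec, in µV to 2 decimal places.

LSB = 1.024/2^13 = 125.00 µV.
(V_in − V_low)/LSB = (0.46815 − 0)/0.000125 = 3745.2000 → code 3745 (floor).
Code 3745 maps back to 0 + 3745×0.000125 V = 0.468125 V.
V_in − V_rec = 2.5e-05 V = 25.00 µV.

25.00 µV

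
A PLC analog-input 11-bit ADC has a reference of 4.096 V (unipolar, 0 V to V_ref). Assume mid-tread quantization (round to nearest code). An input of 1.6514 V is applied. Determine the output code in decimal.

code 826

Full-scale span = 4.096 V; LSB = 4.096/2^11 = 2.000 mV.
(1.6514 − 0) / 0.002 = 825.700 LSBs.
Round → code 826.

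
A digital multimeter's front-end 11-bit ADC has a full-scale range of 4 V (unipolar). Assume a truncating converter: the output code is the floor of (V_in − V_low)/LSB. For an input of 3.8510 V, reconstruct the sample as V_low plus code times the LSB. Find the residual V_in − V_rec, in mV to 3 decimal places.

1.391 mV

LSB = 4/2^11 = 1.953 mV.
Scaled input = 1971.7120 LSBs, so code = 1971.
Code 1971 maps back to 0 + 1971×0.00195312 V = 3.8496094 V.
Difference: 0.00139062 V → 1.391 mV.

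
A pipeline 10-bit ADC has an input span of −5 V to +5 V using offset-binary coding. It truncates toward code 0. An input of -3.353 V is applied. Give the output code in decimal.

code 168

LSB = 10 V / 1024 = 9.766 mV.
(-3.353 − (−5)) / 0.00976562 = 168.653 LSBs.
Floor → code 168.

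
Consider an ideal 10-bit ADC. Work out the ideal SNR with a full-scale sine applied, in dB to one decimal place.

SNR ≈ 6.02·N + 1.76 dB = 6.02·10 + 1.76 = 61.96 dB.

62.0 dB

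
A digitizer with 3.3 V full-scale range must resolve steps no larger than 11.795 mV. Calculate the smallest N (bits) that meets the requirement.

Number of steps required ≥ 3.3 V / 11.795 mV = 279.78.
Need 2^N ≥ 279.78; 2^8 = 256, 2^9 = 512.
Minimum N = 9.

9 bits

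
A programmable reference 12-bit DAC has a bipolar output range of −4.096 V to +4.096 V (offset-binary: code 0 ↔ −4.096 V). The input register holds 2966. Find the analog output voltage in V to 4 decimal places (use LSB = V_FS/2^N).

1.8360 V

LSB = 8.192 V / 2^12 = 2.000 mV.
V_out = (−4.096) + 2966 × 0.002 V = 1.836 V.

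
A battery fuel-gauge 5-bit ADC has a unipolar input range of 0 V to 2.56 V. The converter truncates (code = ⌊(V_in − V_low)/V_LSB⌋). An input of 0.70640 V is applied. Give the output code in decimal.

Full-scale span = 2.56 V; LSB = 2.56/2^5 = 80.000 mV.
(V_in − V_low)/LSB = (0.70640 − 0) / 0.08 = 8.830.
Floor → code 8.

code 8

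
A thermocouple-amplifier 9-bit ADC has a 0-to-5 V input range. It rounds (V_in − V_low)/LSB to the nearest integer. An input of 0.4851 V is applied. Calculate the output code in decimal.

code 50

Full-scale span = 5 V; LSB = 5/2^9 = 9.766 mV.
Input sits at 49.674 steps above V_low.
round(49.674) = 50.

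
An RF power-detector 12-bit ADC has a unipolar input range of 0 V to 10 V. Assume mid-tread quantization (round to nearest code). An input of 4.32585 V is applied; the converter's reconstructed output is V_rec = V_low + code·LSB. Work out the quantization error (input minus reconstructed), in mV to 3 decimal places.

-0.322 mV

Step size: 10 V ÷ 2^12 = 2.441 mV.
(V_in − V_low)/LSB = (4.32585 − 0)/0.00244141 = 1771.8682 → code 1772 (round).
V_rec = 0 + 1772·0.00244141 = 4.3261719 V.
V_in − V_rec = -0.000321875 V = -0.322 mV.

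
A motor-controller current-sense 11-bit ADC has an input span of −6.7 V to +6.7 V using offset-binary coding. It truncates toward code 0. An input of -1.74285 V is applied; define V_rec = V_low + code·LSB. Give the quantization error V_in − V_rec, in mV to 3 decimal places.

4.123 mV

Step size: 13.4 V ÷ 2^11 = 6.543 mV.
(-1.74285 − (−6.7))/0.00654297 = 757.6301; ⌊·⌋ gives code 757.
V_rec = (−6.7) + 757·0.00654297 = -1.7469727 V.
V_in − V_rec = 0.00412266 V = 4.123 mV.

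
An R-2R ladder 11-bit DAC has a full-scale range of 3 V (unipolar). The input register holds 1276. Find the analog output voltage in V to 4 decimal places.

LSB = 3 V / 2^11 = 1.465 mV.
V_out = 0 + 1276 × 0.00146484 V = 1.86914 V.

1.8691 V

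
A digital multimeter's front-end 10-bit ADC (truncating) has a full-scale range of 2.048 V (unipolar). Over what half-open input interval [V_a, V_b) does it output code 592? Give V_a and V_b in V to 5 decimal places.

[1.18400 V, 1.18600 V)

LSB = 2.048/2^10 = 2.000 mV.
V_a = V_low + 592·LSB = 1.184 V; V_b = V_low + 593·LSB = 1.186 V.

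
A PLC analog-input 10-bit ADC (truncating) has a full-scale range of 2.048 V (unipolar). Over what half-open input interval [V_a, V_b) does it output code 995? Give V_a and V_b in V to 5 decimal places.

LSB = 2.048/2^10 = 2.000 mV.
V_a = V_low + 995·LSB = 1.99 V; V_b = V_low + 996·LSB = 1.992 V.

[1.99000 V, 1.99200 V)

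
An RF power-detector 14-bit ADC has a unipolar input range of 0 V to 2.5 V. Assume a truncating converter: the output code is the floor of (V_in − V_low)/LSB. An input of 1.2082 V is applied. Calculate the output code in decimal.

With 16384 levels over 2.5 V, one step is 152.59 µV.
(V_in − V_low)/LSB = (1.2082 − 0) / 0.000152588 = 7918.060.
⌊·⌋(7918.060) = 7918.

code 7918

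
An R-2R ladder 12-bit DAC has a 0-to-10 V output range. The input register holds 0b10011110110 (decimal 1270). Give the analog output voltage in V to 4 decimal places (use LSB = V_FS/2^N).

LSB = 10 V / 2^12 = 2.441 mV.
Code 0b10011110110 = 1270 decimal.
V_out = 0 + 1270 × 0.00244141 V = 3.10059 V.

3.1006 V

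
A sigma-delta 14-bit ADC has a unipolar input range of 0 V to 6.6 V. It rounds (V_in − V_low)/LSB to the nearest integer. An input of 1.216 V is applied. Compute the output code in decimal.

With 16384 levels over 6.6 V, one step is 402.83 µV.
Input sits at 3018.628 steps above V_low.
round(3018.628) = 3019.

code 3019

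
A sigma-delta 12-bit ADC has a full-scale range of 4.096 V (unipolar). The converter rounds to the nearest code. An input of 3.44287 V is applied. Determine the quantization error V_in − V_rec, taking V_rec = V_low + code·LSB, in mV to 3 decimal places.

LSB = 4.096/2^12 = 1.000 mV.
(3.44287 − 0)/0.001 = 3442.8700; round gives code 3443.
Reconstructed: 3.443 V.
Difference: -0.00013 V → -0.130 mV.

-0.130 mV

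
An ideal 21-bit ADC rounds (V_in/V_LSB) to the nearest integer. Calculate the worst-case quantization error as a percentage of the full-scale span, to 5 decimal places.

0.00002 %

Rounding → worst-case error = ½ LSB = V_FS/2^22, so 100/4194304 = 2.38419e-05 % of full scale.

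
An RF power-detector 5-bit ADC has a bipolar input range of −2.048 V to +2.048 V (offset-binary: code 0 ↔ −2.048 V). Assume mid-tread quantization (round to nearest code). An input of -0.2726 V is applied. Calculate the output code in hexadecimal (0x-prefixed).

With 32 levels over 4.096 V, one step is 128.000 mV.
(V_in − V_low)/LSB = (-0.2726 − (−2.048)) / 0.128 = 13.870.
round(13.870) = 14.
In hexadecimal (0x-prefixed): 0xE.

code 0xE (decimal 14)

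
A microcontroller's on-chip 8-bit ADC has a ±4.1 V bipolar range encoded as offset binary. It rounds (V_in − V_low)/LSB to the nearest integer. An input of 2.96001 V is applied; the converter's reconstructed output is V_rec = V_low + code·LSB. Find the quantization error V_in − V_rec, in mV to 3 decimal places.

Step size: 8.2 V ÷ 2^8 = 32.031 mV.
(2.96001 − (−4.1))/0.0320312 = 220.4101; round gives code 220.
V_rec = (−4.1) + 220·0.0320312 = 2.946875 V.
V_in − V_rec = 0.013135 V = 13.135 mV.

13.135 mV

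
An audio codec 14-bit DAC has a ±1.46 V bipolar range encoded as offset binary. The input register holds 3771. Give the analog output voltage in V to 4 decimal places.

LSB = 2.92 V / 2^14 = 178.22 µV.
V_out = (−1.46) + 3771 × 0.000178223 V = -0.787922 V.

-0.7879 V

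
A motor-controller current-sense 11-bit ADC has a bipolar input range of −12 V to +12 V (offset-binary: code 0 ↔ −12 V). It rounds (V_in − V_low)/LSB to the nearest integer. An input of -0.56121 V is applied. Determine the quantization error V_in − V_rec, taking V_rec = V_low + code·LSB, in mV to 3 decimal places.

LSB = 24/2^11 = 11.719 mV.
(V_in − V_low)/LSB = (-0.56121 − (−12))/0.0117188 = 976.1101 → code 976 (round).
V_rec = (−12) + 976·0.0117188 = -0.5625 V.
Difference: 0.00129 V → 1.290 mV.

1.290 mV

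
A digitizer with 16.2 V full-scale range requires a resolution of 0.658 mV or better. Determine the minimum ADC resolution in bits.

Number of steps required ≥ 16.2 V / 0.658 mV = 24620.06.
Need 2^N ≥ 24620.06; 2^14 = 16384, 2^15 = 32768.
Minimum N = 15.

15 bits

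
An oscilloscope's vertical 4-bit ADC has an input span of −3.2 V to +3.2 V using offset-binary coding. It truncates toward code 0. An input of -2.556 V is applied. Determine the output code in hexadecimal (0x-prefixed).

code 0x1 (decimal 1)

With 16 levels over 6.4 V, one step is 400.000 mV.
(-2.556 − (−3.2)) / 0.4 = 1.610 LSBs.
So the output code is 1.
In hexadecimal (0x-prefixed): 0x1.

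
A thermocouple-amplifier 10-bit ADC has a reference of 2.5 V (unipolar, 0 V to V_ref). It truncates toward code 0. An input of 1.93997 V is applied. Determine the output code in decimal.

code 794

With 1024 levels over 2.5 V, one step is 2.441 mV.
(V_in − V_low)/LSB = (1.93997 − 0) / 0.00244141 = 794.612.
⌊·⌋(794.612) = 794.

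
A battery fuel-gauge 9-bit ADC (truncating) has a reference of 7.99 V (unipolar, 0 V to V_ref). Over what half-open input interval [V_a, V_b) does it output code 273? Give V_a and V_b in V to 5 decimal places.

[4.26029 V, 4.27590 V)

LSB = 7.99/2^9 = 15.605 mV.
V_a = V_low + 273·LSB = 4.26029 V; V_b = V_low + 274·LSB = 4.2759 V.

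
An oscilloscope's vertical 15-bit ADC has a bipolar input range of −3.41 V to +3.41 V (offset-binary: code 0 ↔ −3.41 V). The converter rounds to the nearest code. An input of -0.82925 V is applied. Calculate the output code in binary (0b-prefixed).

code 0b11000001110000 (decimal 12400)

Full-scale span = 6.82 V; LSB = 6.82/2^15 = 208.13 µV.
Input sits at 12399.709 steps above V_low.
So the output code is 12400.
In binary (0b-prefixed): 0b11000001110000.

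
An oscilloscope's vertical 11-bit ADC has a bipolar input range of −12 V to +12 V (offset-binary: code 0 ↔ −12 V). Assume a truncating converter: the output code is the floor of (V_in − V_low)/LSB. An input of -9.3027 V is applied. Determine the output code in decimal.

With 2048 levels over 24 V, one step is 11.719 mV.
(-9.3027 − (−12)) / 0.0117188 = 230.170 LSBs.
So the output code is 230.

code 230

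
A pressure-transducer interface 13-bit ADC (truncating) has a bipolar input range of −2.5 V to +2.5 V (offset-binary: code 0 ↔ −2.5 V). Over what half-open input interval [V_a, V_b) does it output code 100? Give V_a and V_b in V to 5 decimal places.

LSB = 5/2^13 = 0.610 mV.
V_a = V_low + 100·LSB = -2.43896 V; V_b = V_low + 101·LSB = -2.43835 V.

[-2.43896 V, -2.43835 V)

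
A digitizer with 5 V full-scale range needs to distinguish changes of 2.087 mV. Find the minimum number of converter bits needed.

Number of steps required ≥ 5 V / 2.087 mV = 2395.78.
Need 2^N ≥ 2395.78; 2^11 = 2048, 2^12 = 4096.
Minimum N = 12.

12 bits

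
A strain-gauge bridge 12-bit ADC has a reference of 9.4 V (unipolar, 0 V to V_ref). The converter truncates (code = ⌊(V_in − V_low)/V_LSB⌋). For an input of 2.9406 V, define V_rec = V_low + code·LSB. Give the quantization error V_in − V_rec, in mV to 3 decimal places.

0.805 mV

One LSB is 9.4 V / 4096 = 2.295 mV.
(V_in − V_low)/LSB = (2.9406 − 0)/0.00229492 = 1281.3508 → code 1281 (floor).
V_rec = 0 + 1281·0.00229492 = 2.9397949 V.
Difference: 0.000805078 V → 0.805 mV.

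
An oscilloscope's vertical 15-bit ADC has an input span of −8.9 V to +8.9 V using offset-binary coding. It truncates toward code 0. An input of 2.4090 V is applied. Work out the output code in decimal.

code 20818

Full-scale span = 17.8 V; LSB = 17.8/2^15 = 0.543 mV.
(2.4090 − (−8.9)) / 0.000543213 = 20818.725 LSBs.
Floor → code 20818.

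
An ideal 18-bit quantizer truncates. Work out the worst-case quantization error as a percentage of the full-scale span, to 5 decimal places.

Truncating → worst-case error = 1 LSB = V_FS/2^18, so 100/262144 = 0.00038147 % of full scale.

0.00038 %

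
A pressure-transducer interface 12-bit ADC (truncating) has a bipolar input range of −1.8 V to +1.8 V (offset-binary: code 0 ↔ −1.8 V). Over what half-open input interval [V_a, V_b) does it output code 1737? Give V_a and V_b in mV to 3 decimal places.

[-273.340 mV, -272.461 mV)

LSB = 3.6/2^12 = 0.879 mV.
V_a = V_low + 1737·LSB = -0.27334 V; V_b = V_low + 1738·LSB = -0.272461 V.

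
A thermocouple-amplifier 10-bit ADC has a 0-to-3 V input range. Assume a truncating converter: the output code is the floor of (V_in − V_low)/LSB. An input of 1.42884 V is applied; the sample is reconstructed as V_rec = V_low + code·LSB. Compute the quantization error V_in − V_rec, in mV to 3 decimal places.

2.082 mV

LSB = 3/2^10 = 2.930 mV.
(V_in − V_low)/LSB = (1.42884 − 0)/0.00292969 = 487.7107 → code 487 (floor).
V_rec = 0 + 487·0.00292969 = 1.4267578 V.
Error = 1.42884 − 1.4267578 = 0.00208219 V = 2.082 mV.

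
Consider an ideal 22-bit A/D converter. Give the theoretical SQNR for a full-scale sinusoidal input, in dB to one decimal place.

SNR ≈ 6.02·N + 1.76 dB = 6.02·22 + 1.76 = 134.20 dB.

134.2 dB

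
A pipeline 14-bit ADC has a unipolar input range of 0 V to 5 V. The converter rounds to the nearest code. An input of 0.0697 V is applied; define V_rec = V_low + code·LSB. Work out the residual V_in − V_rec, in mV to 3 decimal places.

Step size: 5 V ÷ 2^14 = 305.18 µV.
Scaled input = 228.3930 LSBs, so code = 228.
V_rec = 0 + 228·0.000305176 = 0.069580078 V.
Error = 0.0697 − 0.069580078 = 0.000119922 V = 0.120 mV.

0.120 mV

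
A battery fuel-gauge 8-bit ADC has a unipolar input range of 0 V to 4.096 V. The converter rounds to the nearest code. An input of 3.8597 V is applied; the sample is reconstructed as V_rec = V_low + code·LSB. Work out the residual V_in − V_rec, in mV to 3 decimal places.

3.700 mV

Step size: 4.096 V ÷ 2^8 = 16.000 mV.
(V_in − V_low)/LSB = (3.8597 − 0)/0.016 = 241.2312 → code 241 (round).
V_rec = 0 + 241·0.016 = 3.856 V.
Difference: 0.0037 V → 3.700 mV.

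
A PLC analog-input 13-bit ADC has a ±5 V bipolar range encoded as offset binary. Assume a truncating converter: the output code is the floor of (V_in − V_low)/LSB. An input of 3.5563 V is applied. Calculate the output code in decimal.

Full-scale span = 10 V; LSB = 10/2^13 = 1.221 mV.
Input sits at 7009.321 steps above V_low.
⌊·⌋(7009.321) = 7009.

code 7009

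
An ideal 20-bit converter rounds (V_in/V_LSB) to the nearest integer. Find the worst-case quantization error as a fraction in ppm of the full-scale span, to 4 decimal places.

0.4768 ppm

Rounding → worst-case error = ½ LSB = V_FS/2^21, so 1e+06/2097152 = 0.476837 ppm of full scale.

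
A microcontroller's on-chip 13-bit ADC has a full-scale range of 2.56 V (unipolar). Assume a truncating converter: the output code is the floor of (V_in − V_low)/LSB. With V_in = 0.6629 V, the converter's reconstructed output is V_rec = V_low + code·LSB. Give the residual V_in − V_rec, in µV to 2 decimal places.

Step size: 2.56 V ÷ 2^13 = 312.50 µV.
(0.6629 − 0)/0.0003125 = 2121.2800; ⌊·⌋ gives code 2121.
Code 2121 maps back to 0 + 2121×0.0003125 V = 0.6628125 V.
Error = 0.6629 − 0.6628125 = 8.75e-05 V = 87.50 µV.

87.50 µV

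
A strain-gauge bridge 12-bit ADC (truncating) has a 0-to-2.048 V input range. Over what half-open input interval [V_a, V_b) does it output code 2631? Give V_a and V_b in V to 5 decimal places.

LSB = 2.048/2^12 = 0.500 mV.
V_a = V_low + 2631·LSB = 1.3155 V; V_b = V_low + 2632·LSB = 1.316 V.

[1.31550 V, 1.31600 V)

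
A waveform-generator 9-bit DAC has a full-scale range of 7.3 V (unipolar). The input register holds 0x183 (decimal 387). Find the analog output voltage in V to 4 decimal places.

5.5178 V

LSB = 7.3 V / 2^9 = 14.258 mV.
Code 0x183 = 387 decimal.
V_out = 0 + 387 × 0.0142578 V = 5.51777 V.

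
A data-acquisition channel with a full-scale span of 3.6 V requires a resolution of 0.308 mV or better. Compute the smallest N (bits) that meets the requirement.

14 bits

Number of steps required ≥ 3.6 V / 0.308 mV = 11688.31.
Need 2^N ≥ 11688.31; 2^13 = 8192, 2^14 = 16384.
Minimum N = 14.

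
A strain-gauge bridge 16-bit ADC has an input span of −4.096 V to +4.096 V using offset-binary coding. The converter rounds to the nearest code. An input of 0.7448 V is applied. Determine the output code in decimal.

code 38726

Full-scale span = 8.192 V; LSB = 8.192/2^16 = 125.00 µV.
(0.7448 − (−4.096)) / 0.000125 = 38726.400 LSBs.
round(38726.400) = 38726.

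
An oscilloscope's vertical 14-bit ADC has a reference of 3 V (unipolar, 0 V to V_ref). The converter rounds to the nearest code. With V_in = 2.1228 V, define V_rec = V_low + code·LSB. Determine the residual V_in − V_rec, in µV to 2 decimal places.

58.30 µV

Step size: 3 V ÷ 2^14 = 183.11 µV.
(2.1228 − 0)/0.000183105 = 11593.3184; round gives code 11593.
V_rec = 0 + 11593·0.000183105 = 2.1227417 V.
Error = 2.1228 − 2.1227417 = 5.83008e-05 V = 58.30 µV.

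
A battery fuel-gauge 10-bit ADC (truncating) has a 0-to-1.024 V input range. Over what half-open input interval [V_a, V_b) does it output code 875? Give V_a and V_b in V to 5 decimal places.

[0.87500 V, 0.87600 V)

LSB = 1.024/2^10 = 1.000 mV.
V_a = V_low + 875·LSB = 0.875 V; V_b = V_low + 876·LSB = 0.876 V.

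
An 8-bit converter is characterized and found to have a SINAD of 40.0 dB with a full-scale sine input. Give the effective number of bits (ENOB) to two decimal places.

6.35 bits

ENOB = (SINAD − 1.76) / 6.02 = (40.0 − 1.76)/6.02 = 6.352.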